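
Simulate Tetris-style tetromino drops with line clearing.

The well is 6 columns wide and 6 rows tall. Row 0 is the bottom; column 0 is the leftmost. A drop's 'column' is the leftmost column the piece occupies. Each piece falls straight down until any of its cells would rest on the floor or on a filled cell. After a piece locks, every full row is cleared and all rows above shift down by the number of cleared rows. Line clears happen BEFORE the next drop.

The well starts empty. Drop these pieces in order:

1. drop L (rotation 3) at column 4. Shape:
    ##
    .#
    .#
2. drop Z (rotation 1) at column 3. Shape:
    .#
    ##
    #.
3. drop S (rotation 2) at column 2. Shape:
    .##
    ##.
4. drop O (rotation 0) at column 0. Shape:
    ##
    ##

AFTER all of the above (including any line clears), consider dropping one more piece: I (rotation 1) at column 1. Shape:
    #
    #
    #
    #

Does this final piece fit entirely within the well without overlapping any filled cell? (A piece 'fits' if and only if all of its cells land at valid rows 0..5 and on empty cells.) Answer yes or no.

Drop 1: L rot3 at col 4 lands with bottom-row=0; cleared 0 line(s) (total 0); column heights now [0 0 0 0 3 3], max=3
Drop 2: Z rot1 at col 3 lands with bottom-row=2; cleared 0 line(s) (total 0); column heights now [0 0 0 4 5 3], max=5
Drop 3: S rot2 at col 2 lands with bottom-row=4; cleared 0 line(s) (total 0); column heights now [0 0 5 6 6 3], max=6
Drop 4: O rot0 at col 0 lands with bottom-row=0; cleared 0 line(s) (total 0); column heights now [2 2 5 6 6 3], max=6
Test piece I rot1 at col 1 (width 1): heights before test = [2 2 5 6 6 3]; fits = True

Answer: yes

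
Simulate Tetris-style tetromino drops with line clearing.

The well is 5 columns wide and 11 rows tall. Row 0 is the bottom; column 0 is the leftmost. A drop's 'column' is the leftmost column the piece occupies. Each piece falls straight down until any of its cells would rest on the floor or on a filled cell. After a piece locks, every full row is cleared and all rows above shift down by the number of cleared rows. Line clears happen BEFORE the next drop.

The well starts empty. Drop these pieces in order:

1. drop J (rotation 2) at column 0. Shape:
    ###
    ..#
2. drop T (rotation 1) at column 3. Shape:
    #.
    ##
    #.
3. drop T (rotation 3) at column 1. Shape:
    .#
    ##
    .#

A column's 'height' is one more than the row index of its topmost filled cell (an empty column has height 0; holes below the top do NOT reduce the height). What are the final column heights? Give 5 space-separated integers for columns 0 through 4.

Drop 1: J rot2 at col 0 lands with bottom-row=0; cleared 0 line(s) (total 0); column heights now [2 2 2 0 0], max=2
Drop 2: T rot1 at col 3 lands with bottom-row=0; cleared 1 line(s) (total 1); column heights now [0 0 1 2 0], max=2
Drop 3: T rot3 at col 1 lands with bottom-row=1; cleared 0 line(s) (total 1); column heights now [0 3 4 2 0], max=4

Answer: 0 3 4 2 0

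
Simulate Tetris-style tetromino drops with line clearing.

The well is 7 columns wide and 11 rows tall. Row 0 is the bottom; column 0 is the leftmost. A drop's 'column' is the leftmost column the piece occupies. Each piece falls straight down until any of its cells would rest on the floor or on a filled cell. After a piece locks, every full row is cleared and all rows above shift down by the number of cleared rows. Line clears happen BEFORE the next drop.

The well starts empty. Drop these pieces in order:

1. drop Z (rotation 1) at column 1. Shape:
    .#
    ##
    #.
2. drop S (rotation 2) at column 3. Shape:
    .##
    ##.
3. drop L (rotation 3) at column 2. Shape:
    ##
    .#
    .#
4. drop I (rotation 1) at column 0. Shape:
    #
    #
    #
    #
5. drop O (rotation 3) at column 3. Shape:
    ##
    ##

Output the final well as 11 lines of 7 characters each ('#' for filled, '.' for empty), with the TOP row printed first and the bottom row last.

Drop 1: Z rot1 at col 1 lands with bottom-row=0; cleared 0 line(s) (total 0); column heights now [0 2 3 0 0 0 0], max=3
Drop 2: S rot2 at col 3 lands with bottom-row=0; cleared 0 line(s) (total 0); column heights now [0 2 3 1 2 2 0], max=3
Drop 3: L rot3 at col 2 lands with bottom-row=1; cleared 0 line(s) (total 0); column heights now [0 2 4 4 2 2 0], max=4
Drop 4: I rot1 at col 0 lands with bottom-row=0; cleared 0 line(s) (total 0); column heights now [4 2 4 4 2 2 0], max=4
Drop 5: O rot3 at col 3 lands with bottom-row=4; cleared 0 line(s) (total 0); column heights now [4 2 4 6 6 2 0], max=6

Answer: .......
.......
.......
.......
.......
...##..
...##..
#.##...
#.##...
######.
##.##..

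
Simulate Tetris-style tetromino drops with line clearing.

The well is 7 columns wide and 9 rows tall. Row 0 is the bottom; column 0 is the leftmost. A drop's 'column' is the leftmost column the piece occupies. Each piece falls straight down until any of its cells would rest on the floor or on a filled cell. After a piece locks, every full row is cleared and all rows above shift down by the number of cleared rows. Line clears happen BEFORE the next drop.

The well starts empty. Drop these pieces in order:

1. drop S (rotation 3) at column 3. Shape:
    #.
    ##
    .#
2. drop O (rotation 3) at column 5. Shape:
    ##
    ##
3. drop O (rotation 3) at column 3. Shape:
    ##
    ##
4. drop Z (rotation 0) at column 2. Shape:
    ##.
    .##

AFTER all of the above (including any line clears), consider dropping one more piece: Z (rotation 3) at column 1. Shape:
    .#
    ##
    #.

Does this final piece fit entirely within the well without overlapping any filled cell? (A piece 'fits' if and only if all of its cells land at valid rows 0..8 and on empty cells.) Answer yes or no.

Drop 1: S rot3 at col 3 lands with bottom-row=0; cleared 0 line(s) (total 0); column heights now [0 0 0 3 2 0 0], max=3
Drop 2: O rot3 at col 5 lands with bottom-row=0; cleared 0 line(s) (total 0); column heights now [0 0 0 3 2 2 2], max=3
Drop 3: O rot3 at col 3 lands with bottom-row=3; cleared 0 line(s) (total 0); column heights now [0 0 0 5 5 2 2], max=5
Drop 4: Z rot0 at col 2 lands with bottom-row=5; cleared 0 line(s) (total 0); column heights now [0 0 7 7 6 2 2], max=7
Test piece Z rot3 at col 1 (width 2): heights before test = [0 0 7 7 6 2 2]; fits = True

Answer: yes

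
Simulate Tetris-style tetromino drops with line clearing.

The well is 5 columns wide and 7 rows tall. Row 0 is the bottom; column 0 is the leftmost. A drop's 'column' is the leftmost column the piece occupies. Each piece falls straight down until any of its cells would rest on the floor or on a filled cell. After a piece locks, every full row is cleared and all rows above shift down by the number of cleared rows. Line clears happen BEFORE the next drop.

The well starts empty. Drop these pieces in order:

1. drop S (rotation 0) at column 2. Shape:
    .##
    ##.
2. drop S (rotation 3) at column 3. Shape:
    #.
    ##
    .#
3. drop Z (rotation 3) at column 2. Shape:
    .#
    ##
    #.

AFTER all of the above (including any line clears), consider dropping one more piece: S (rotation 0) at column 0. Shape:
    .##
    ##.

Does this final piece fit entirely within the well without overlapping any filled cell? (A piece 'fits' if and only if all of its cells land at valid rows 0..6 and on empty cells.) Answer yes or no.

Drop 1: S rot0 at col 2 lands with bottom-row=0; cleared 0 line(s) (total 0); column heights now [0 0 1 2 2], max=2
Drop 2: S rot3 at col 3 lands with bottom-row=2; cleared 0 line(s) (total 0); column heights now [0 0 1 5 4], max=5
Drop 3: Z rot3 at col 2 lands with bottom-row=4; cleared 0 line(s) (total 0); column heights now [0 0 6 7 4], max=7
Test piece S rot0 at col 0 (width 3): heights before test = [0 0 6 7 4]; fits = True

Answer: yes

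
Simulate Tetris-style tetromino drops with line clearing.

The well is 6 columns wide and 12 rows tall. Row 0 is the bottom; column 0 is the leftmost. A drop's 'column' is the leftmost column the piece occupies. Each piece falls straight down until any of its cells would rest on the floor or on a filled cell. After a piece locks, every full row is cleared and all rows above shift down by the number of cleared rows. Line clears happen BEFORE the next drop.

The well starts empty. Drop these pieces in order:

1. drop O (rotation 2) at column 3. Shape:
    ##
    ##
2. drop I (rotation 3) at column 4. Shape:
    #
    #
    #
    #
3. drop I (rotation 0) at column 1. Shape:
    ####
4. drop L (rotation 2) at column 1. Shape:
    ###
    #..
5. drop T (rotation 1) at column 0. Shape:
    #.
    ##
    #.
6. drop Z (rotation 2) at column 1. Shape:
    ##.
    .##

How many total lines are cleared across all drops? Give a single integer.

Answer: 0

Derivation:
Drop 1: O rot2 at col 3 lands with bottom-row=0; cleared 0 line(s) (total 0); column heights now [0 0 0 2 2 0], max=2
Drop 2: I rot3 at col 4 lands with bottom-row=2; cleared 0 line(s) (total 0); column heights now [0 0 0 2 6 0], max=6
Drop 3: I rot0 at col 1 lands with bottom-row=6; cleared 0 line(s) (total 0); column heights now [0 7 7 7 7 0], max=7
Drop 4: L rot2 at col 1 lands with bottom-row=7; cleared 0 line(s) (total 0); column heights now [0 9 9 9 7 0], max=9
Drop 5: T rot1 at col 0 lands with bottom-row=8; cleared 0 line(s) (total 0); column heights now [11 10 9 9 7 0], max=11
Drop 6: Z rot2 at col 1 lands with bottom-row=9; cleared 0 line(s) (total 0); column heights now [11 11 11 10 7 0], max=11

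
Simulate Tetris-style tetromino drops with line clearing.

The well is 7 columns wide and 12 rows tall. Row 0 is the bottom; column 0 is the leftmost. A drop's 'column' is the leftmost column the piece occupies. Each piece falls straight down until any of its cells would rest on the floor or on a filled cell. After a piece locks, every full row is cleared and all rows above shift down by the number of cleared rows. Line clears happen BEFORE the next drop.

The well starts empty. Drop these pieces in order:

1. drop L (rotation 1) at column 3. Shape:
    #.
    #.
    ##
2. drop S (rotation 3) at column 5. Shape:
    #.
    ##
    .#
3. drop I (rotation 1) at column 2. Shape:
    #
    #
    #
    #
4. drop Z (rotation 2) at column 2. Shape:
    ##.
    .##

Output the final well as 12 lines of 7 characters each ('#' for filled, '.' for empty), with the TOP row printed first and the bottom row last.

Drop 1: L rot1 at col 3 lands with bottom-row=0; cleared 0 line(s) (total 0); column heights now [0 0 0 3 1 0 0], max=3
Drop 2: S rot3 at col 5 lands with bottom-row=0; cleared 0 line(s) (total 0); column heights now [0 0 0 3 1 3 2], max=3
Drop 3: I rot1 at col 2 lands with bottom-row=0; cleared 0 line(s) (total 0); column heights now [0 0 4 3 1 3 2], max=4
Drop 4: Z rot2 at col 2 lands with bottom-row=3; cleared 0 line(s) (total 0); column heights now [0 0 5 5 4 3 2], max=5

Answer: .......
.......
.......
.......
.......
.......
.......
..##...
..###..
..##.#.
..##.##
..###.#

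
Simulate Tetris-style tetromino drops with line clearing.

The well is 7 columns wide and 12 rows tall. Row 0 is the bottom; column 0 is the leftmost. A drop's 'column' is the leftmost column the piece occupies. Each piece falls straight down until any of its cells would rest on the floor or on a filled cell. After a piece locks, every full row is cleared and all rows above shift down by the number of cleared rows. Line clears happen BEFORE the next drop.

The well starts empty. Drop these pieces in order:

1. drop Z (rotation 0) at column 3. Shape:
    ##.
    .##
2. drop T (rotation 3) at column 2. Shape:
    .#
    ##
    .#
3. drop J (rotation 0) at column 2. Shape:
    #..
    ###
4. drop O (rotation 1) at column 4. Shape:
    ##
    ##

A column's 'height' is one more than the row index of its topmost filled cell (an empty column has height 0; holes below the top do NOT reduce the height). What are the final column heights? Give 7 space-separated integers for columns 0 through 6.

Drop 1: Z rot0 at col 3 lands with bottom-row=0; cleared 0 line(s) (total 0); column heights now [0 0 0 2 2 1 0], max=2
Drop 2: T rot3 at col 2 lands with bottom-row=2; cleared 0 line(s) (total 0); column heights now [0 0 4 5 2 1 0], max=5
Drop 3: J rot0 at col 2 lands with bottom-row=5; cleared 0 line(s) (total 0); column heights now [0 0 7 6 6 1 0], max=7
Drop 4: O rot1 at col 4 lands with bottom-row=6; cleared 0 line(s) (total 0); column heights now [0 0 7 6 8 8 0], max=8

Answer: 0 0 7 6 8 8 0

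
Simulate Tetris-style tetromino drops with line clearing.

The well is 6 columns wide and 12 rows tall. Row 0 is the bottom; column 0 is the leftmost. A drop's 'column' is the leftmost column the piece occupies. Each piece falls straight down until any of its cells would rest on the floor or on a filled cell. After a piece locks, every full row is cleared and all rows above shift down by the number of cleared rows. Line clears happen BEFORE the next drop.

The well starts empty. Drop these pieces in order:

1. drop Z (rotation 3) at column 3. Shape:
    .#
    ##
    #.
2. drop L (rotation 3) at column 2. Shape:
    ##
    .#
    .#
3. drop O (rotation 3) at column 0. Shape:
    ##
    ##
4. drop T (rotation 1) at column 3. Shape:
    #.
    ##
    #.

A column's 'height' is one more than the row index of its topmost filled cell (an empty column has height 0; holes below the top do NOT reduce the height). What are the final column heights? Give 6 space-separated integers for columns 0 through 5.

Drop 1: Z rot3 at col 3 lands with bottom-row=0; cleared 0 line(s) (total 0); column heights now [0 0 0 2 3 0], max=3
Drop 2: L rot3 at col 2 lands with bottom-row=2; cleared 0 line(s) (total 0); column heights now [0 0 5 5 3 0], max=5
Drop 3: O rot3 at col 0 lands with bottom-row=0; cleared 0 line(s) (total 0); column heights now [2 2 5 5 3 0], max=5
Drop 4: T rot1 at col 3 lands with bottom-row=5; cleared 0 line(s) (total 0); column heights now [2 2 5 8 7 0], max=8

Answer: 2 2 5 8 7 0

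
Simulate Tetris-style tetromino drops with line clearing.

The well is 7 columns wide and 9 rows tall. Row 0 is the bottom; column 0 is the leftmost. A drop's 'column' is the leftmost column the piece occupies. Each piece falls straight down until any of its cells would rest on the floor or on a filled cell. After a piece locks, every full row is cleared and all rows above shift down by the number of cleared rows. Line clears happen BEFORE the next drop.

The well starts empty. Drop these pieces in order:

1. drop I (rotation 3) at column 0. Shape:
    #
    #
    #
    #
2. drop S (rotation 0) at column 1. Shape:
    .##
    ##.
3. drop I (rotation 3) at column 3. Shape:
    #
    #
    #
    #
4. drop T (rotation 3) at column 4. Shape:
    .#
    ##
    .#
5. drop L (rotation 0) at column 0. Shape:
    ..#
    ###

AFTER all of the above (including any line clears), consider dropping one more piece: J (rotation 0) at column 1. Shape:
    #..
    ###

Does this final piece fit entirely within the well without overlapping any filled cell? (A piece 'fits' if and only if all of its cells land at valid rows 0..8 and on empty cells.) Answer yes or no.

Drop 1: I rot3 at col 0 lands with bottom-row=0; cleared 0 line(s) (total 0); column heights now [4 0 0 0 0 0 0], max=4
Drop 2: S rot0 at col 1 lands with bottom-row=0; cleared 0 line(s) (total 0); column heights now [4 1 2 2 0 0 0], max=4
Drop 3: I rot3 at col 3 lands with bottom-row=2; cleared 0 line(s) (total 0); column heights now [4 1 2 6 0 0 0], max=6
Drop 4: T rot3 at col 4 lands with bottom-row=0; cleared 0 line(s) (total 0); column heights now [4 1 2 6 2 3 0], max=6
Drop 5: L rot0 at col 0 lands with bottom-row=4; cleared 0 line(s) (total 0); column heights now [5 5 6 6 2 3 0], max=6
Test piece J rot0 at col 1 (width 3): heights before test = [5 5 6 6 2 3 0]; fits = True

Answer: yes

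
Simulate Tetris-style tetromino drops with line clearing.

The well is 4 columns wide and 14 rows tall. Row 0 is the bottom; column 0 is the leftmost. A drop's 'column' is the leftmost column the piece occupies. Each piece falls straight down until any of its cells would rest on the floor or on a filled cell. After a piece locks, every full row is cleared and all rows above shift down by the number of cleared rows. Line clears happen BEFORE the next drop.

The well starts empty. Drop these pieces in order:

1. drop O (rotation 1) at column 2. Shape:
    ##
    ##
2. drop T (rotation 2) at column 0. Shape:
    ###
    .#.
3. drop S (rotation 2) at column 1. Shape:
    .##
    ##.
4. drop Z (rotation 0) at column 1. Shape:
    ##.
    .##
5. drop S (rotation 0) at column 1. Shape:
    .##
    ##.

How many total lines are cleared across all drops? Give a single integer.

Answer: 0

Derivation:
Drop 1: O rot1 at col 2 lands with bottom-row=0; cleared 0 line(s) (total 0); column heights now [0 0 2 2], max=2
Drop 2: T rot2 at col 0 lands with bottom-row=1; cleared 0 line(s) (total 0); column heights now [3 3 3 2], max=3
Drop 3: S rot2 at col 1 lands with bottom-row=3; cleared 0 line(s) (total 0); column heights now [3 4 5 5], max=5
Drop 4: Z rot0 at col 1 lands with bottom-row=5; cleared 0 line(s) (total 0); column heights now [3 7 7 6], max=7
Drop 5: S rot0 at col 1 lands with bottom-row=7; cleared 0 line(s) (total 0); column heights now [3 8 9 9], max=9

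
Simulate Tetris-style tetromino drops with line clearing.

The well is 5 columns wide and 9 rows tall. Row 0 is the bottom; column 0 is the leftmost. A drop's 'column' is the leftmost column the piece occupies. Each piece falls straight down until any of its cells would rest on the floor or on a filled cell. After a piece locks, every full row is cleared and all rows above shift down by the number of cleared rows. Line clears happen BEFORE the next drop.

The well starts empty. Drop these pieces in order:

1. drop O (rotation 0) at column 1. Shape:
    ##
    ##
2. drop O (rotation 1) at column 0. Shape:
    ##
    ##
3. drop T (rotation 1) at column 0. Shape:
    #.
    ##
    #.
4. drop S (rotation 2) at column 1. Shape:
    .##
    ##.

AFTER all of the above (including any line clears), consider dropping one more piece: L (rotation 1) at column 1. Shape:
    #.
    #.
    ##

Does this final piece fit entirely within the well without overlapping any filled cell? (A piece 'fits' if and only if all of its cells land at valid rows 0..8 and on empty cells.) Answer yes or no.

Drop 1: O rot0 at col 1 lands with bottom-row=0; cleared 0 line(s) (total 0); column heights now [0 2 2 0 0], max=2
Drop 2: O rot1 at col 0 lands with bottom-row=2; cleared 0 line(s) (total 0); column heights now [4 4 2 0 0], max=4
Drop 3: T rot1 at col 0 lands with bottom-row=4; cleared 0 line(s) (total 0); column heights now [7 6 2 0 0], max=7
Drop 4: S rot2 at col 1 lands with bottom-row=6; cleared 0 line(s) (total 0); column heights now [7 7 8 8 0], max=8
Test piece L rot1 at col 1 (width 2): heights before test = [7 7 8 8 0]; fits = False

Answer: no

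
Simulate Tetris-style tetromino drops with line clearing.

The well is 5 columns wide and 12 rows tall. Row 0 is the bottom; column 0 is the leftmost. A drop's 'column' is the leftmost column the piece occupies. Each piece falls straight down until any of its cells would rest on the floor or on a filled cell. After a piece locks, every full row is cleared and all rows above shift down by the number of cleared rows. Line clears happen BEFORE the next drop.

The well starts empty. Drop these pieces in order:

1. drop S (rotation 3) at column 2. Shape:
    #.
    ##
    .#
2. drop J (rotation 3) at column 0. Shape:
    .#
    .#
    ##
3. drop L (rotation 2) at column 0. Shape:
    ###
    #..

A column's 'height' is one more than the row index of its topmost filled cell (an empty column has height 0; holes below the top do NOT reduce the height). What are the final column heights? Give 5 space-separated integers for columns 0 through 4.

Drop 1: S rot3 at col 2 lands with bottom-row=0; cleared 0 line(s) (total 0); column heights now [0 0 3 2 0], max=3
Drop 2: J rot3 at col 0 lands with bottom-row=0; cleared 0 line(s) (total 0); column heights now [1 3 3 2 0], max=3
Drop 3: L rot2 at col 0 lands with bottom-row=2; cleared 0 line(s) (total 0); column heights now [4 4 4 2 0], max=4

Answer: 4 4 4 2 0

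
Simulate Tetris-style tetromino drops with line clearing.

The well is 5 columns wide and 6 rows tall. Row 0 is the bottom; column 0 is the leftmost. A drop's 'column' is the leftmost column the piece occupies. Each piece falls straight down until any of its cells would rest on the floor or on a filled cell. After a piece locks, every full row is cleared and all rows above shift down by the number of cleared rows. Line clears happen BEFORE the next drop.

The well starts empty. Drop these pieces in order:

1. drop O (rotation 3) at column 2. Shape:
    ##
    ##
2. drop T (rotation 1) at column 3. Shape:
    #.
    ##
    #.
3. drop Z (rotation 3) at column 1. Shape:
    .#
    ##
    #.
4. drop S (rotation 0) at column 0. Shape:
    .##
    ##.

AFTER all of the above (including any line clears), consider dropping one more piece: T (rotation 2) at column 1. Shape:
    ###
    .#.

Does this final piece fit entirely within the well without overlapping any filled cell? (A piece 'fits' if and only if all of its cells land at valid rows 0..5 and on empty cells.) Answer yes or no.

Answer: yes

Derivation:
Drop 1: O rot3 at col 2 lands with bottom-row=0; cleared 0 line(s) (total 0); column heights now [0 0 2 2 0], max=2
Drop 2: T rot1 at col 3 lands with bottom-row=2; cleared 0 line(s) (total 0); column heights now [0 0 2 5 4], max=5
Drop 3: Z rot3 at col 1 lands with bottom-row=1; cleared 0 line(s) (total 0); column heights now [0 3 4 5 4], max=5
Drop 4: S rot0 at col 0 lands with bottom-row=3; cleared 1 line(s) (total 1); column heights now [0 4 4 4 0], max=4
Test piece T rot2 at col 1 (width 3): heights before test = [0 4 4 4 0]; fits = True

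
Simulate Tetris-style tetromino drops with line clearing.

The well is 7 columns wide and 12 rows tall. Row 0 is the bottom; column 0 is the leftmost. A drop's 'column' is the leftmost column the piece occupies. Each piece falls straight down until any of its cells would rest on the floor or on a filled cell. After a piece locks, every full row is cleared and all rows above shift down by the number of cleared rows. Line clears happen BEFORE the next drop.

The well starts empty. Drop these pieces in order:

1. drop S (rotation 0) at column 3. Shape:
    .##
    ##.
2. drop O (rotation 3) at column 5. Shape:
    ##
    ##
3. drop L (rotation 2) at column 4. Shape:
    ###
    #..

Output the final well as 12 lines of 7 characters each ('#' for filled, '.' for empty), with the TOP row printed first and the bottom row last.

Drop 1: S rot0 at col 3 lands with bottom-row=0; cleared 0 line(s) (total 0); column heights now [0 0 0 1 2 2 0], max=2
Drop 2: O rot3 at col 5 lands with bottom-row=2; cleared 0 line(s) (total 0); column heights now [0 0 0 1 2 4 4], max=4
Drop 3: L rot2 at col 4 lands with bottom-row=3; cleared 0 line(s) (total 0); column heights now [0 0 0 1 5 5 5], max=5

Answer: .......
.......
.......
.......
.......
.......
.......
....###
....###
.....##
....##.
...##..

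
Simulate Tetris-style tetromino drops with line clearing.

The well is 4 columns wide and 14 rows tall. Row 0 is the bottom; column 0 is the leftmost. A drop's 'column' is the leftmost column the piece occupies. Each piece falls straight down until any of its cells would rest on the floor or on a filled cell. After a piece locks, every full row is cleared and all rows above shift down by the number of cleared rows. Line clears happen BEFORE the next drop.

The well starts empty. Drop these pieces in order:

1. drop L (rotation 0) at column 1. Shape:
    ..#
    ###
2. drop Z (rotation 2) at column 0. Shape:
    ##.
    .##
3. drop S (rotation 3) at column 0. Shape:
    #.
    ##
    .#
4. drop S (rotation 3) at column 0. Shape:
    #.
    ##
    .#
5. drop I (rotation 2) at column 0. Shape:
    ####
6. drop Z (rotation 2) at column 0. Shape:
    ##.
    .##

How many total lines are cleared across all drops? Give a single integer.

Answer: 1

Derivation:
Drop 1: L rot0 at col 1 lands with bottom-row=0; cleared 0 line(s) (total 0); column heights now [0 1 1 2], max=2
Drop 2: Z rot2 at col 0 lands with bottom-row=1; cleared 0 line(s) (total 0); column heights now [3 3 2 2], max=3
Drop 3: S rot3 at col 0 lands with bottom-row=3; cleared 0 line(s) (total 0); column heights now [6 5 2 2], max=6
Drop 4: S rot3 at col 0 lands with bottom-row=5; cleared 0 line(s) (total 0); column heights now [8 7 2 2], max=8
Drop 5: I rot2 at col 0 lands with bottom-row=8; cleared 1 line(s) (total 1); column heights now [8 7 2 2], max=8
Drop 6: Z rot2 at col 0 lands with bottom-row=7; cleared 0 line(s) (total 1); column heights now [9 9 8 2], max=9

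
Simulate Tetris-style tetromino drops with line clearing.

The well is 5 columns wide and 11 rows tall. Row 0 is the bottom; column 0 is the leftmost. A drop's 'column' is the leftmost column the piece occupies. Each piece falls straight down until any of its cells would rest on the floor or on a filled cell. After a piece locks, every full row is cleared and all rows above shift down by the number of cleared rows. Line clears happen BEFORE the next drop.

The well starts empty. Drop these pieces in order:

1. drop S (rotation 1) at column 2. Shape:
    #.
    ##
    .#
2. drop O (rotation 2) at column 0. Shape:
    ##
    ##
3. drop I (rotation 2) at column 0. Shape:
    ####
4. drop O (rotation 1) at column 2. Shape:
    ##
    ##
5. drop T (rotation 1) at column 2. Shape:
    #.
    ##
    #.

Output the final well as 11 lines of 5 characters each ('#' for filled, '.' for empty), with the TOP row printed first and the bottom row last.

Answer: .....
.....
..#..
..##.
..#..
..##.
..##.
####.
..#..
####.
##.#.

Derivation:
Drop 1: S rot1 at col 2 lands with bottom-row=0; cleared 0 line(s) (total 0); column heights now [0 0 3 2 0], max=3
Drop 2: O rot2 at col 0 lands with bottom-row=0; cleared 0 line(s) (total 0); column heights now [2 2 3 2 0], max=3
Drop 3: I rot2 at col 0 lands with bottom-row=3; cleared 0 line(s) (total 0); column heights now [4 4 4 4 0], max=4
Drop 4: O rot1 at col 2 lands with bottom-row=4; cleared 0 line(s) (total 0); column heights now [4 4 6 6 0], max=6
Drop 5: T rot1 at col 2 lands with bottom-row=6; cleared 0 line(s) (total 0); column heights now [4 4 9 8 0], max=9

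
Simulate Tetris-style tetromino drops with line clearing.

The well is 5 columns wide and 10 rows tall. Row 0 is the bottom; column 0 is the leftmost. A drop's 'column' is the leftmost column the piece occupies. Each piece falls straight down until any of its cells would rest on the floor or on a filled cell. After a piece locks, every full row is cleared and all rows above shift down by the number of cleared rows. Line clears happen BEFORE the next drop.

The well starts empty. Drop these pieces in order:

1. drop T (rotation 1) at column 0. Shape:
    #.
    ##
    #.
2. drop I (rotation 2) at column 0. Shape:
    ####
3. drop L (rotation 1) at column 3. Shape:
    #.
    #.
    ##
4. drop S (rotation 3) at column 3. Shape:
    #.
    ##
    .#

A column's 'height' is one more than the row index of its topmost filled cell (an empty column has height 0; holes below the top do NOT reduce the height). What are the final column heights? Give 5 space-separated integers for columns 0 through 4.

Answer: 4 4 4 9 8

Derivation:
Drop 1: T rot1 at col 0 lands with bottom-row=0; cleared 0 line(s) (total 0); column heights now [3 2 0 0 0], max=3
Drop 2: I rot2 at col 0 lands with bottom-row=3; cleared 0 line(s) (total 0); column heights now [4 4 4 4 0], max=4
Drop 3: L rot1 at col 3 lands with bottom-row=4; cleared 0 line(s) (total 0); column heights now [4 4 4 7 5], max=7
Drop 4: S rot3 at col 3 lands with bottom-row=6; cleared 0 line(s) (total 0); column heights now [4 4 4 9 8], max=9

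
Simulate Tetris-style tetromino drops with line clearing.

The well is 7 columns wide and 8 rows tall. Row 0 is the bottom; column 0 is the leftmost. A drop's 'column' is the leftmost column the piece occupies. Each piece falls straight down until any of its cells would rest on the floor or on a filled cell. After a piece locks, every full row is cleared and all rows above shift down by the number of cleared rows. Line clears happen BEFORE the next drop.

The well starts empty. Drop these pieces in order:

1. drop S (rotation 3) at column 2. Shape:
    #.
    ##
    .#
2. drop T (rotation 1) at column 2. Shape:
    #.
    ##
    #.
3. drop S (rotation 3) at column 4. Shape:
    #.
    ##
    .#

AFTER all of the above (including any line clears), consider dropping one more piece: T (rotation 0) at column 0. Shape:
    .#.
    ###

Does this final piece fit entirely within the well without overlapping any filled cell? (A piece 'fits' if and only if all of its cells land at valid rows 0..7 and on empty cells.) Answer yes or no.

Drop 1: S rot3 at col 2 lands with bottom-row=0; cleared 0 line(s) (total 0); column heights now [0 0 3 2 0 0 0], max=3
Drop 2: T rot1 at col 2 lands with bottom-row=3; cleared 0 line(s) (total 0); column heights now [0 0 6 5 0 0 0], max=6
Drop 3: S rot3 at col 4 lands with bottom-row=0; cleared 0 line(s) (total 0); column heights now [0 0 6 5 3 2 0], max=6
Test piece T rot0 at col 0 (width 3): heights before test = [0 0 6 5 3 2 0]; fits = True

Answer: yes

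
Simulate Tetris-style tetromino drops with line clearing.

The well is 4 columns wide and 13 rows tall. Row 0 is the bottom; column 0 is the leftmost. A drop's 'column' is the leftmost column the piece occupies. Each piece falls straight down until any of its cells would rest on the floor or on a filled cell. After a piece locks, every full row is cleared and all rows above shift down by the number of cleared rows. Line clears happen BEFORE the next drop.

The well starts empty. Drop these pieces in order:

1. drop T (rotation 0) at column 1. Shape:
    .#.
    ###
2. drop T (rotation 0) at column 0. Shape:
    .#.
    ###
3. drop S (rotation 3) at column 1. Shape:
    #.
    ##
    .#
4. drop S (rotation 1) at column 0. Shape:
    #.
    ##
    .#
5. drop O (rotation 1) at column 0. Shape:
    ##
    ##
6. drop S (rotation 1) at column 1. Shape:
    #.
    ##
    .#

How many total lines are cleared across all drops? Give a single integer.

Drop 1: T rot0 at col 1 lands with bottom-row=0; cleared 0 line(s) (total 0); column heights now [0 1 2 1], max=2
Drop 2: T rot0 at col 0 lands with bottom-row=2; cleared 0 line(s) (total 0); column heights now [3 4 3 1], max=4
Drop 3: S rot3 at col 1 lands with bottom-row=3; cleared 0 line(s) (total 0); column heights now [3 6 5 1], max=6
Drop 4: S rot1 at col 0 lands with bottom-row=6; cleared 0 line(s) (total 0); column heights now [9 8 5 1], max=9
Drop 5: O rot1 at col 0 lands with bottom-row=9; cleared 0 line(s) (total 0); column heights now [11 11 5 1], max=11
Drop 6: S rot1 at col 1 lands with bottom-row=10; cleared 0 line(s) (total 0); column heights now [11 13 12 1], max=13

Answer: 0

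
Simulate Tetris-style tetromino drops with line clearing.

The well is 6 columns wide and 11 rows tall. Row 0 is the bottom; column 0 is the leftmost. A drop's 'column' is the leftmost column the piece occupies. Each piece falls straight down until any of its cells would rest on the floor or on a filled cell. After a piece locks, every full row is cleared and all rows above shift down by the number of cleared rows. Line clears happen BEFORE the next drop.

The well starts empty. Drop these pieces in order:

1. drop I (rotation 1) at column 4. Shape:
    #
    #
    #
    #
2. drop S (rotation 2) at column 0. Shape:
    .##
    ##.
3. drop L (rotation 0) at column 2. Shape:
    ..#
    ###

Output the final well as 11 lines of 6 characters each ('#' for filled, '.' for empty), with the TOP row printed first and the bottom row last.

Drop 1: I rot1 at col 4 lands with bottom-row=0; cleared 0 line(s) (total 0); column heights now [0 0 0 0 4 0], max=4
Drop 2: S rot2 at col 0 lands with bottom-row=0; cleared 0 line(s) (total 0); column heights now [1 2 2 0 4 0], max=4
Drop 3: L rot0 at col 2 lands with bottom-row=4; cleared 0 line(s) (total 0); column heights now [1 2 5 5 6 0], max=6

Answer: ......
......
......
......
......
....#.
..###.
....#.
....#.
.##.#.
##..#.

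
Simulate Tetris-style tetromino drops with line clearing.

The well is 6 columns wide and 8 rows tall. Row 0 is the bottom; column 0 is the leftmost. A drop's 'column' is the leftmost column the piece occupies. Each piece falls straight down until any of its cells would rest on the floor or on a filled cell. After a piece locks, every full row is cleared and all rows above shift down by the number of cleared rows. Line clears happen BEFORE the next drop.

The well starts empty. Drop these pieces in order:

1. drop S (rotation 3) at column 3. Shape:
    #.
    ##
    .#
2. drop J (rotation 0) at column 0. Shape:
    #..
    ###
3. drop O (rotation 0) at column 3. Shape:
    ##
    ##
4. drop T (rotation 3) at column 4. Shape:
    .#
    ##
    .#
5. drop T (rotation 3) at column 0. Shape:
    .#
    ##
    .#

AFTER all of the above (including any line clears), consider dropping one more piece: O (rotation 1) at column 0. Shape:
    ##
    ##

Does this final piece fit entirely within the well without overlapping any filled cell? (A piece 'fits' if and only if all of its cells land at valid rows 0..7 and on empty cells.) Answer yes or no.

Drop 1: S rot3 at col 3 lands with bottom-row=0; cleared 0 line(s) (total 0); column heights now [0 0 0 3 2 0], max=3
Drop 2: J rot0 at col 0 lands with bottom-row=0; cleared 0 line(s) (total 0); column heights now [2 1 1 3 2 0], max=3
Drop 3: O rot0 at col 3 lands with bottom-row=3; cleared 0 line(s) (total 0); column heights now [2 1 1 5 5 0], max=5
Drop 4: T rot3 at col 4 lands with bottom-row=4; cleared 0 line(s) (total 0); column heights now [2 1 1 5 6 7], max=7
Drop 5: T rot3 at col 0 lands with bottom-row=1; cleared 0 line(s) (total 0); column heights now [3 4 1 5 6 7], max=7
Test piece O rot1 at col 0 (width 2): heights before test = [3 4 1 5 6 7]; fits = True

Answer: yes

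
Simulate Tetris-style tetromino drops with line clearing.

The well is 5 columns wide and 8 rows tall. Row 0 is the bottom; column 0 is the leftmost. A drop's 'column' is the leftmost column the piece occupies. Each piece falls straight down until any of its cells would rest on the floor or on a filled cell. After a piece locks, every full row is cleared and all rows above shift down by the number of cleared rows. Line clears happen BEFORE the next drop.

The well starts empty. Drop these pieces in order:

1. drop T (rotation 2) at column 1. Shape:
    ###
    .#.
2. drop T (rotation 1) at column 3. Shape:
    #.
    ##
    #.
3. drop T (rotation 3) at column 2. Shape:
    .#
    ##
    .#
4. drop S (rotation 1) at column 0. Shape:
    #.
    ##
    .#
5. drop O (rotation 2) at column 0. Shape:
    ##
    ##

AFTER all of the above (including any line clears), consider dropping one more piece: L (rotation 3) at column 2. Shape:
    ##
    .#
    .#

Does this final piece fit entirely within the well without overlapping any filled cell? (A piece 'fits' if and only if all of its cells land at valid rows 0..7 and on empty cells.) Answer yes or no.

Drop 1: T rot2 at col 1 lands with bottom-row=0; cleared 0 line(s) (total 0); column heights now [0 2 2 2 0], max=2
Drop 2: T rot1 at col 3 lands with bottom-row=2; cleared 0 line(s) (total 0); column heights now [0 2 2 5 4], max=5
Drop 3: T rot3 at col 2 lands with bottom-row=5; cleared 0 line(s) (total 0); column heights now [0 2 7 8 4], max=8
Drop 4: S rot1 at col 0 lands with bottom-row=2; cleared 0 line(s) (total 0); column heights now [5 4 7 8 4], max=8
Drop 5: O rot2 at col 0 lands with bottom-row=5; cleared 0 line(s) (total 0); column heights now [7 7 7 8 4], max=8
Test piece L rot3 at col 2 (width 2): heights before test = [7 7 7 8 4]; fits = False

Answer: no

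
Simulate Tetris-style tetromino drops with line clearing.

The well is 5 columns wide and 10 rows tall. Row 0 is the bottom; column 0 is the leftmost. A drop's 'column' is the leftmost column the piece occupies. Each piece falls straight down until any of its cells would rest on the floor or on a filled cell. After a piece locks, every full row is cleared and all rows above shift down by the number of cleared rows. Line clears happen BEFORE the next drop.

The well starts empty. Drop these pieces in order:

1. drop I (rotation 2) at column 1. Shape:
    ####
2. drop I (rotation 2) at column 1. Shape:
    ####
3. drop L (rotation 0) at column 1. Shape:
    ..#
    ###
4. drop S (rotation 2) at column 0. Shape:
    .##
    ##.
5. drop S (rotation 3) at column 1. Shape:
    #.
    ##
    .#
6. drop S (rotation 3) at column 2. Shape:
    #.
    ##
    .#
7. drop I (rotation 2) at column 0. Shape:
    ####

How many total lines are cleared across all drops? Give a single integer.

Answer: 0

Derivation:
Drop 1: I rot2 at col 1 lands with bottom-row=0; cleared 0 line(s) (total 0); column heights now [0 1 1 1 1], max=1
Drop 2: I rot2 at col 1 lands with bottom-row=1; cleared 0 line(s) (total 0); column heights now [0 2 2 2 2], max=2
Drop 3: L rot0 at col 1 lands with bottom-row=2; cleared 0 line(s) (total 0); column heights now [0 3 3 4 2], max=4
Drop 4: S rot2 at col 0 lands with bottom-row=3; cleared 0 line(s) (total 0); column heights now [4 5 5 4 2], max=5
Drop 5: S rot3 at col 1 lands with bottom-row=5; cleared 0 line(s) (total 0); column heights now [4 8 7 4 2], max=8
Drop 6: S rot3 at col 2 lands with bottom-row=6; cleared 0 line(s) (total 0); column heights now [4 8 9 8 2], max=9
Drop 7: I rot2 at col 0 lands with bottom-row=9; cleared 0 line(s) (total 0); column heights now [10 10 10 10 2], max=10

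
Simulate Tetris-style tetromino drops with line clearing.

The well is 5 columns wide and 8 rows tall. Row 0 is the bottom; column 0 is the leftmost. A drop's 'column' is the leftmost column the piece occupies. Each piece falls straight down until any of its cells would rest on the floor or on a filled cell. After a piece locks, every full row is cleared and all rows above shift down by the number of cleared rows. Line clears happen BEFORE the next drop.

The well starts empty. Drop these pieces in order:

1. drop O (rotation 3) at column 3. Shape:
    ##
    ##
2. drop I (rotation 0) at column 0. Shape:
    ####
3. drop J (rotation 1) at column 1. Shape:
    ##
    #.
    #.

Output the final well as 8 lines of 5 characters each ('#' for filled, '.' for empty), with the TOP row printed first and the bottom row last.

Drop 1: O rot3 at col 3 lands with bottom-row=0; cleared 0 line(s) (total 0); column heights now [0 0 0 2 2], max=2
Drop 2: I rot0 at col 0 lands with bottom-row=2; cleared 0 line(s) (total 0); column heights now [3 3 3 3 2], max=3
Drop 3: J rot1 at col 1 lands with bottom-row=3; cleared 0 line(s) (total 0); column heights now [3 6 6 3 2], max=6

Answer: .....
.....
.##..
.#...
.#...
####.
...##
...##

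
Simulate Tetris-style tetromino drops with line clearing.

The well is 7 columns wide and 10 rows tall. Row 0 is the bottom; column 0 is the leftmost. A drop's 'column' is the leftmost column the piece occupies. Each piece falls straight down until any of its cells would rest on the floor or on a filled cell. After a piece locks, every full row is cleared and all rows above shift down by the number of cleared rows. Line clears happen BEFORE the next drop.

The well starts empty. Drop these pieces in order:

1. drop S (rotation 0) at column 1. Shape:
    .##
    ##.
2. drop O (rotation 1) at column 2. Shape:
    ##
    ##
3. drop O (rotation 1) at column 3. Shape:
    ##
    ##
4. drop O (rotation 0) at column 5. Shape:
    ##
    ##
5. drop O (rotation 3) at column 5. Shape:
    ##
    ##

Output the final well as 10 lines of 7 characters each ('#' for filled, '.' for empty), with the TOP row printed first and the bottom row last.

Drop 1: S rot0 at col 1 lands with bottom-row=0; cleared 0 line(s) (total 0); column heights now [0 1 2 2 0 0 0], max=2
Drop 2: O rot1 at col 2 lands with bottom-row=2; cleared 0 line(s) (total 0); column heights now [0 1 4 4 0 0 0], max=4
Drop 3: O rot1 at col 3 lands with bottom-row=4; cleared 0 line(s) (total 0); column heights now [0 1 4 6 6 0 0], max=6
Drop 4: O rot0 at col 5 lands with bottom-row=0; cleared 0 line(s) (total 0); column heights now [0 1 4 6 6 2 2], max=6
Drop 5: O rot3 at col 5 lands with bottom-row=2; cleared 0 line(s) (total 0); column heights now [0 1 4 6 6 4 4], max=6

Answer: .......
.......
.......
.......
...##..
...##..
..##.##
..##.##
..##.##
.##..##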